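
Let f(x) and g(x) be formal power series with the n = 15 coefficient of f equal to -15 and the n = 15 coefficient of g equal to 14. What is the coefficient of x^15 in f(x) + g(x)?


Addition of formal power series is termwise.
The coefficient of x^15 in f + g = -15 + 14
= -1

-1


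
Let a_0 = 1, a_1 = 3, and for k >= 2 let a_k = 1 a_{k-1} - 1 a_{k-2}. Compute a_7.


Iterating the recurrence forward:
a_0 = 1
a_1 = 3
a_2 = 1*3 - 1*1 = 2
a_3 = 1*2 - 1*3 = -1
a_4 = 1*-1 - 1*2 = -3
a_5 = 1*-3 - 1*-1 = -2
a_6 = 1*-2 - 1*-3 = 1
a_7 = 1*1 - 1*-2 = 3
So a_7 = 3.

3


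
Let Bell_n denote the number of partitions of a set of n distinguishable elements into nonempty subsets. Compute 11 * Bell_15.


Bell_15 can be computed from the Bell triangle or from Dobinski's identity Bell_n = (1/e) * sum_{k>=0} k^n / k!.
Computing Bell_15 = 1382958545.
Then 11 * 1382958545 = 15212543995.

15212543995


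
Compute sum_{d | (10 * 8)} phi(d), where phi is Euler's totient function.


First, 10 * 8 = 80. One classical identity is sum_{d | n} phi(d) = n (each k in [1, n] has a unique gcd with n, and among the k's with gcd(k, n) = n/d there are phi(d) of them). So the sum equals 80. We also verify directly:
Divisors of 80: 1, 2, 4, 5, 8, 10, 16, 20, 40, 80.
phi values: 1, 1, 2, 4, 4, 4, 8, 8, 16, 32.
Sum = 80.

80


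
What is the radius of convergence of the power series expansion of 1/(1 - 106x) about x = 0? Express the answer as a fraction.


Expanding 1/(1 - 106x) = sum_{k>=0} 106^k x^k, the series converges when |106x| < 1, i.e., |x| < 1/106.
So the radius of convergence is 1/106 = 1/106.

1/106


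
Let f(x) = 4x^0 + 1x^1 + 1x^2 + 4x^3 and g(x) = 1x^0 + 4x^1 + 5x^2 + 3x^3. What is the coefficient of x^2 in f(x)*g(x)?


Cauchy product at x^2:
4*5 + 1*4 + 1*1
= 25

25


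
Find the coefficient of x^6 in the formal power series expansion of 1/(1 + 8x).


Write 1/(1 + c x) = 1/(1 - (-c) x) and apply the geometric-series identity
1/(1 - y) = sum_{k>=0} y^k to get 1/(1 + c x) = sum_{k>=0} (-c)^k x^k.
So the coefficient of x^k is (-c)^k = (-1)^k * c^k.
Here c = 8 and k = 6:
(-8)^6 = 1 * 262144 = 262144

262144


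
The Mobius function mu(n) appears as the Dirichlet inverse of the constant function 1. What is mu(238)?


238 = 2 * 7 * 17 (all distinct primes).
mu(238) = (-1)^3 = -1

-1


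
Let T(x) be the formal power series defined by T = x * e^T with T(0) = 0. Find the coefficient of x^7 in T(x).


Apply the Lagrange inversion formula: if T = x * phi(T) with phi(t) = e^t, then
[x^n] T = (1/n) [t^(n-1)] phi(t)^n = (1/n) [t^(n-1)] e^(n t) = (1/n) * n^(n-1) / (n-1)! = n^(n-1) / n!.
When c = 1 this is the Cayley count of rooted labeled trees on n vertices, divided by n!.
For n = 7: 7^6 / 7! = 117649/5040 = 16807/720.

16807/720


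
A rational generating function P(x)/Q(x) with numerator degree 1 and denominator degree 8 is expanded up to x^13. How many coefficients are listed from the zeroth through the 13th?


Expanding up to x^13 gives the coefficients for x^0, x^1, ..., x^13.
That is 13 + 1 = 14 coefficients in total.

14


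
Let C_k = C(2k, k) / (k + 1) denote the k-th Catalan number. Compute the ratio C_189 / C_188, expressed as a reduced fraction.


Using C_k = (2k)! / (k! (k+1)!), the ratio C_{k+1}/C_k simplifies to
C_{k+1}/C_k = [(2k+2)! / ((k+1)! (k+2)!)] * [k! (k+1)! / (2k)!]
 = (2k+2)(2k+1) / ((k+1)(k+2)) = 2(2k+1) / (k+2).
For k = 188: 2(2*188 + 1) / (188 + 2) = 754/190 = 377/95.

377/95


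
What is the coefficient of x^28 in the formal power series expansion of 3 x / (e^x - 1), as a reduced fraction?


The exponential generating function for Bernoulli numbers is
x / (e^x - 1) = sum_{k>=0} B_k x^k / k!.
So the coefficient of x^28 in 3 x / (e^x - 1) is 3 B_28 / 28!.
Computing: B_28 = -23749461029/870, 28! = 304888344611713860501504000000, giving
3 * -23749461029/870 / 304888344611713860501504000000 = -3392780147/12631088562485288506490880000000.

-3392780147/12631088562485288506490880000000


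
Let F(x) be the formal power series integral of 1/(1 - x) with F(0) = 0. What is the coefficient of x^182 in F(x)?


1/(1 - x) = sum_{k>=0} x^k. Integrating termwise and using F(0) = 0 gives
F(x) = sum_{k>=0} x^(k+1) / (k+1) = sum_{m>=1} x^m / m = -ln(1 - x).
So the coefficient of x^182 is 1/182 = 1/182.

1/182


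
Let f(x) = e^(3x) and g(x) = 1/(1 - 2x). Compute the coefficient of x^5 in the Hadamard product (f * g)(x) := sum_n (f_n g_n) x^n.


Expanding: f_k = 3^k/k! (from e^(3x)) and g_k = 2^k (from 1/(1 - 2x)). So the Hadamard coefficient (f * g)_k = 3^k 2^k / k! = (6)^k / k!.
For k = 5: 6^5/5! = 7776/120 = 324/5.

324/5


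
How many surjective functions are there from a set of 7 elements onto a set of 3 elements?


By inclusion-exclusion on which target elements are missed, the number of surjections from an n-set onto a k-set is
surj(n, k) = sum_{j=0}^{k} (-1)^j C(k, j) (k - j)^n.
Equivalently surj(n, k) = k! * S(n, k), where S(n, k) is the Stirling number of the second kind.
For n = 7, k = 3:
S(7, 3) = 301, so
surj = 3! * 301 = 6 * 301 = 1806.

1806


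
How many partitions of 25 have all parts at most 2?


Using the generating function (1-x)^(-1)(1-x^2)^(-1),
the coefficient of x^25 counts these restricted partitions.
Result = 13

13


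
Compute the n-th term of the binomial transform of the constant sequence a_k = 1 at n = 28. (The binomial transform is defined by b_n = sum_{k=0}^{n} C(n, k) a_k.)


With a_k = 1 for all k, b_n = sum_{k=0}^{n} C(n, k) = 2^n by the binomial theorem.
For n = 28: 2^28 = 268435456.

268435456


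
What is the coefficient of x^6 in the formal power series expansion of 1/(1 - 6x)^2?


The general identity 1/(1 - c x)^r = sum_{k>=0} c^k C(k + r - 1, r - 1) x^k follows by substituting y = c x into 1/(1 - y)^r = sum_{k>=0} C(k + r - 1, r - 1) y^k.
For c = 6, r = 2, k = 6:
6^6 * C(7, 1) = 46656 * 7 = 326592.

326592


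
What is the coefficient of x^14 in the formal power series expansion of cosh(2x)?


The Maclaurin series is cosh(t) = sum_{m>=0} t^(2m) / (2m)!, so substituting t = 2x, only even powers of x are nonzero, with coefficient of x^(2m) equal to 2^(2m) / (2m)!.
For x^14 the coefficient is 2^14/14! = 16384/87178291200 = 8/42567525.

8/42567525


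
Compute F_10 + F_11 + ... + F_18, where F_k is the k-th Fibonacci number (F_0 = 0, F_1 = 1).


Use the identity sum_{k=0}^{N} F_k = F_{N+2} - 1 (which follows from F_{k+2} - F_{k+1} = F_k). Then
sum_{k=10}^{18} F_k = (F_{20} - 1) - (F_{11} - 1) = F_{20} - F_{11}.
Computing: F_{20} = 6765, F_{11} = 89, so
Sum = 6765 - 89 = 6676.

6676


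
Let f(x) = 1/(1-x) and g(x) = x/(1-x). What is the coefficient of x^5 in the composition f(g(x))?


First simplify the composition: f(g(x)) = 1/(1 - x/(1-x)) = (1-x)/((1-x) - x) = (1-x)/(1-2x).
Now extract the coefficient. Write (1-x)/(1-2x) = 1/(1-2x) - x/(1-2x).
The coefficient of x^n in 1/(1-2x) is 2^n, and in x/(1-2x) is 2^(n-1) (for n >= 1).
So the coefficient of x^5 is 2^5 - 2^4 = 32 - 16 = 16.

16


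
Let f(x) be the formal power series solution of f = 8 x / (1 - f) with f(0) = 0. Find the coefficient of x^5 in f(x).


Apply Lagrange inversion: f = 8 x * phi(f) with phi(t) = 1/(1 - t), so
[x^n] f = 8^n * (1/n) [t^(n-1)] phi(t)^n = 8^n * (1/n) [t^(n-1)] (1 - t)^(-n) = 8^n * (1/n) C(2n - 2, n - 1) = 8^n * C_{n-1}.
For n = 5: C_4 = C(8, 4) / 5 = 70/5 = 14.
With the 8^5 = 32768 factor, the coefficient is 32768 * 14 = 458752.

458752


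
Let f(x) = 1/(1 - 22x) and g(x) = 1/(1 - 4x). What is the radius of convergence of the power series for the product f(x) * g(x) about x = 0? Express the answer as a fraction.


The radius of 1/(1 - 22x) is 1/22 (nearest singularity at x = 1/22), and the radius of 1/(1 - 4x) is 1/4.
The product f(x)*g(x) = 1/((1 - 22x)(1 - 4x)) has singularities at both 1/22 and 1/4, so its radius of convergence is the distance to the nearest one:
min(1/22, 1/4) = 1/22.

1/22


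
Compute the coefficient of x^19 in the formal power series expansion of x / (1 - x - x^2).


Let f(x) = sum_{k>=0} a_k x^k. Multiplying f(x) * (1 - x - x^2) = x and matching coefficients gives a_0 = 0, a_1 = 1, and a_k = a_{k-1} + a_{k-2} for k >= 2. These are the Fibonacci numbers F_k.
Iterating from F_0 = 0, F_1 = 1:
F_0=0, F_1=1, F_2=1, F_3=2, F_4=3, F_5=5, F_6=8, F_7=13, F_8=21, F_9=34, ...
F_19 = 4181.

4181


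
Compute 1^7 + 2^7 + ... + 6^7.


This power sum has a closed form given by Faulhaber's formula
sum_{k=1}^{m} k^p = (1 / (p + 1)) * sum_{j=0}^{p} C(p + 1, j) B_j m^(p + 1 - j),
but for small m direct computation is fastest:
1 + 128 + 2187 + 16384 + 78125 + 279936 = 376761.

376761


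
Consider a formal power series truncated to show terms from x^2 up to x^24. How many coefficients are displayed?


From x^2 to x^24 inclusive, the count is 24 - 2 + 1 = 23.

23


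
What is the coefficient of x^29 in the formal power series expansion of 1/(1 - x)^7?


The negative binomial / multiset identity is
1/(1 - x)^r = sum_{k>=0} C(k + r - 1, r - 1) x^k.
Here r = 7 and k = 29, so the coefficient is
C(29 + 6, 6) = C(35, 6)
= 1623160

1623160


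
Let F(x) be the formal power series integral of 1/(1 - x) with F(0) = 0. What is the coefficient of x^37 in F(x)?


1/(1 - x) = sum_{k>=0} x^k. Integrating termwise and using F(0) = 0 gives
F(x) = sum_{k>=0} x^(k+1) / (k+1) = sum_{m>=1} x^m / m = -ln(1 - x).
So the coefficient of x^37 is 1/37 = 1/37.

1/37


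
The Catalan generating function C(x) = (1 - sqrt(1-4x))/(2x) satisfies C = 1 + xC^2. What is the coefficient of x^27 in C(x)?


Substituting x -> x scales the n-th coefficient by 1, so [x^27] C(x) = C_27.
C_27 = C(2*27, 27)/(28) = 1946939425648112/28 = 69533550916004.
= 69533550916004.

69533550916004


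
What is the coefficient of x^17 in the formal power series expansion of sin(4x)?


The Maclaurin series is sin(t) = sum_{k>=0} (-1)^k t^(2k+1) / (2k+1)!, so substituting t = 4x, only odd powers of x are nonzero, with coefficient of x^(2k+1) equal to (-1)^k 4^(2k+1) / (2k+1)!.
Write 17 = 2*8 + 1, giving the coefficient (-1)^8 * 4^17 / 17! = 17179869184/355687428096000 = 524288/10854718875.

524288/10854718875


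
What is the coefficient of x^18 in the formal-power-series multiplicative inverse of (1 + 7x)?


The inverse is 1/(1 + 7x). Apply the geometric identity 1/(1 - y) = sum_{k>=0} y^k with y = -7x:
1/(1 + 7x) = sum_{k>=0} (-7)^k x^k.
So the coefficient of x^18 is (-7)^18 = 1628413597910449.

1628413597910449


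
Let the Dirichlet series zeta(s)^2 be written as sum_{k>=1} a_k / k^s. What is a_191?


The Dirichlet convolution of the constant function 1 with itself gives (1 * 1)(k) = sum_{d | k} 1 = d(k), the number of positive divisors of k.
Since zeta(s) = sum_{k>=1} 1/k^s, we have zeta(s)^2 = sum_{k>=1} d(k)/k^s, so a_k = d(k).
For k = 191: the divisors are 1, 191.
Count = 2.

2


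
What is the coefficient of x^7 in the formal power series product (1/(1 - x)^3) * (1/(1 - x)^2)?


Combine the factors: (1/(1 - x)^3) * (1/(1 - x)^2) = 1/(1 - x)^5.
Then use 1/(1 - x)^r = sum_{k>=0} C(k + r - 1, r - 1) x^k with r = 5 and k = 7:
C(11, 4) = 330.

330


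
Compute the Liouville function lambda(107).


The Liouville function is lambda(k) = (-1)^Omega(k), where Omega(k) counts the prime factors of k with multiplicity.
Factoring: 107 = 107, so Omega(107) = 1.
lambda(107) = (-1)^1 = -1.

-1


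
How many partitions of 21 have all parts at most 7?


Using the generating function (1-x)^(-1)(1-x^2)^(-1)...(1-x^7)^(-1),
the coefficient of x^21 counts these restricted partitions.
Result = 436

436


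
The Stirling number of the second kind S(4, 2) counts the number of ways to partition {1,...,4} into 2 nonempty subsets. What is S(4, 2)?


Using the explicit formula S(n,k) = (1/k!) sum_{j=0}^{k} (-1)^(k-j) C(k,j) j^n:
S(4, 2) = 7
Equivalently, S(n,k) is n! times the coefficient of x^n in the EGF (e^x - 1)^k / k!.

7


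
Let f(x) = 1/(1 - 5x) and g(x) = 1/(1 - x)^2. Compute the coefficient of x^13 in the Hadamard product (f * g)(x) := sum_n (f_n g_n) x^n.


f has coefficients f_k = 5^k. For g = 1/(1 - x)^2 the coefficient is g_k = C(k + 1, 1) = k + 1. The Hadamard coefficient is (f * g)_k = 5^k * (k + 1).
For k = 13: 5^13 * 14 = 1220703125 * 14 = 17089843750.

17089843750


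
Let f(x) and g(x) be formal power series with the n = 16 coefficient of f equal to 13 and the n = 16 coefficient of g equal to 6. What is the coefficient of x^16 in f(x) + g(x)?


Addition of formal power series is termwise.
The coefficient of x^16 in f + g = 13 + 6
= 19

19


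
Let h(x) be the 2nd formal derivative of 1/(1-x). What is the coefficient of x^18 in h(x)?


Differentiating 2 times: d^2/dx^2 [1/(1-x)] = 2!/(1-x)^3.
The expansion 1/(1-x)^3 = sum_{k>=0} C(k+2, 2) x^k, so the coefficient of x^n in 2!/(1-x)^3 is 2! * C(n+2, 2).
For n = 18: 2 * C(20, 2) = 2 * 190 = 380

380


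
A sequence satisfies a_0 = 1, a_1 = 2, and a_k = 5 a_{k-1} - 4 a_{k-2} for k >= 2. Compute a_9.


The characteristic equation is t^2 - 5 t + 4 = 0, with roots r_1 = 4 and r_2 = 1 (so c_1 = r_1 + r_2, c_2 = -r_1 r_2 as required).
One can use the closed form a_n = A r_1^n + B r_2^n, but direct iteration is more reliable:
a_0 = 1, a_1 = 2, a_2 = 6, a_3 = 22, a_4 = 86, a_5 = 342, a_6 = 1366, a_7 = 5462, a_8 = 21846, a_9 = 87382.
So a_9 = 87382.

87382


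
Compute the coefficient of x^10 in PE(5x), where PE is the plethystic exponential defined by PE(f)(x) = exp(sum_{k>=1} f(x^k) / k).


With f(x) = 5x, the exponent is sum_{k>=1} 5 x^k / k = 5 * (-ln(1 - x)). Exponentiating:
PE(5x) = exp(-5 ln(1 - x)) = 1/(1 - x)^5.
By the negative binomial expansion, [x^n] 1/(1 - x)^5 = C(n + 4, 4).
For n = 10: C(14, 4) = 1001.

1001


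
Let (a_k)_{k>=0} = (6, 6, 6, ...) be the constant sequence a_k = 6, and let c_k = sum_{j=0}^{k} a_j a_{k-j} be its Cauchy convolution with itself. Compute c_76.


Since a_j = 6 for all j >= 0, the convolution sum becomes
c_k = sum_{j=0}^{k} 6 * 6 = 36 * (k + 1).
Equivalently, the generating function of (a_k) is 6/(1 - x) and its square is 36/(1 - x)^2 = sum_{k>=0} 36(k + 1) x^k.
For k = 76: 36 * 77 = 2772.

2772


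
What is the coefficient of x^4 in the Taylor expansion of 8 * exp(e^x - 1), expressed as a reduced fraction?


exp(e^x - 1) = sum_{k>=0} Bell_k x^k / k!, where Bell_k is the k-th Bell number.
So the coefficient of x^4 is 8 * Bell_4 / 4!.
Computing: Bell_4 = 15 and 4! = 24, giving
8 * 15/24 = 5.

5


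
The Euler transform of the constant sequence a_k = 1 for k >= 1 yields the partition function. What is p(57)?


The Euler transform converts the sequence a_k = 1 into the number of integer partitions.
Using the recurrence or dynamic programming:
p(57) = 614154

614154


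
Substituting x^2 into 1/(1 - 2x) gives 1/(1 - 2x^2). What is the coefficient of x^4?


The coefficient of x^(2m) in 1/(1 - 2x^2) is 2^m.
With n = 4 = 2*2, the coefficient is 2^2 = 4.

4


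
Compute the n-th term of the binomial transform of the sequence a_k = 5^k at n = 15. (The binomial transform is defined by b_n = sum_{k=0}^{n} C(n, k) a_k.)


With a_k = 5^k, b_n = sum_{k=0}^{n} C(n, k) 5^k = (1 + 5)^n by the binomial theorem.
For n = 15: (1 + 5)^15 = 6^15 = 470184984576.

470184984576


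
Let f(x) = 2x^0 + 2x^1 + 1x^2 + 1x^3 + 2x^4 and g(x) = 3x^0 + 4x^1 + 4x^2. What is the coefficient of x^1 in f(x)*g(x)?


Cauchy product at x^1:
2*4 + 2*3
= 14

14


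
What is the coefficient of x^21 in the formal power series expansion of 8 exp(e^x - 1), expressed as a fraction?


exp(e^x - 1) is the exponential generating function for the Bell numbers Bell_k: exp(e^x - 1) = sum_{k>=0} Bell_k x^k / k!.
So the coefficient of x^21 in 8 exp(e^x - 1) is 8 Bell_21 / 21!.
Computing: Bell_21 = 474869816156751 and 21! = 51090942171709440000, giving
8 * 474869816156751/51090942171709440000 = 158289938718917/2128789257154560000.

158289938718917/2128789257154560000


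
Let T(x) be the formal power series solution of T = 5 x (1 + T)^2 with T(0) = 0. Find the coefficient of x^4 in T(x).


Apply the Lagrange inversion formula: if T = 5 x * phi(T) with phi(t) = (1 + t)^2, then [x^n] T = 5^n * (1/n) [t^(n-1)] phi(t)^n = 5^n * (1/n) [t^(n-1)] (1 + t)^(2n) = 5^n * (1/n) C(2n, n-1).
Using the identity C(2n, n-1) = C(2n, n) * n / (n+1), the unscaled factor equals C(2n, n) / (n+1) = C_n, the n-th Catalan number.
For n = 4: C_4 = C(8, 4) / 5 = 70/5 = 14.
With the 5^4 = 625 factor, the coefficient is 625 * 14 = 8750.

8750


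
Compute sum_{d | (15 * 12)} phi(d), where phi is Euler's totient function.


First, 15 * 12 = 180. One classical identity is sum_{d | n} phi(d) = n (each k in [1, n] has a unique gcd with n, and among the k's with gcd(k, n) = n/d there are phi(d) of them). So the sum equals 180. We also verify directly:
Divisors of 180: 1, 2, 3, 4, 5, 6, 9, 10, 12, 15, 18, 20, 30, 36, 45, 60, 90, 180.
phi values: 1, 1, 2, 2, 4, 2, 6, 4, 4, 8, 6, 8, 8, 12, 24, 16, 24, 48.
Sum = 180.

180


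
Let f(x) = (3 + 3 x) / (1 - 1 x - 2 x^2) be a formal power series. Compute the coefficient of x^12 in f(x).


Write f(x) = sum_{k>=0} a_k x^k. Multiplying both sides by 1 - 1 x - 2 x^2 gives
(1 - 1 x - 2 x^2) sum_{k>=0} a_k x^k = 3 + 3 x.
Matching coefficients:
 x^0: a_0 = 3
 x^1: a_1 - 1 a_0 = 3  =>  a_1 = 1*3 + 3 = 6
 x^k (k >= 2): a_k = 1 a_{k-1} + 2 a_{k-2}.
Iterating: a_2 = 12, a_3 = 24, a_4 = 48, a_5 = 96, a_6 = 192, a_7 = 384, a_8 = 768, a_9 = 1536, a_10 = 3072, a_11 = 6144, a_12 = 12288.
So the coefficient of x^12 is 12288.

12288


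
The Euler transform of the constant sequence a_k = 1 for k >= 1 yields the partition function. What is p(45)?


The Euler transform converts the sequence a_k = 1 into the number of integer partitions.
Using the recurrence or dynamic programming:
p(45) = 89134

89134


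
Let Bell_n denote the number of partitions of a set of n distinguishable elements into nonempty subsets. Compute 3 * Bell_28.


Bell_28 can be computed from the Bell triangle or from Dobinski's identity Bell_n = (1/e) * sum_{k>=0} k^n / k!.
Computing Bell_28 = 6160539404599934652455.
Then 3 * 6160539404599934652455 = 18481618213799803957365.

18481618213799803957365


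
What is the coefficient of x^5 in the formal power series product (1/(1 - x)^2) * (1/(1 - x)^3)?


Combine the factors: (1/(1 - x)^2) * (1/(1 - x)^3) = 1/(1 - x)^5.
Then use 1/(1 - x)^r = sum_{k>=0} C(k + r - 1, r - 1) x^k with r = 5 and k = 5:
C(9, 4) = 126.

126


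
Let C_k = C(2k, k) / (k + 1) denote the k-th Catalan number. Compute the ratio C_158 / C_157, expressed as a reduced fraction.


Using C_k = (2k)! / (k! (k+1)!), the ratio C_{k+1}/C_k simplifies to
C_{k+1}/C_k = [(2k+2)! / ((k+1)! (k+2)!)] * [k! (k+1)! / (2k)!]
 = (2k+2)(2k+1) / ((k+1)(k+2)) = 2(2k+1) / (k+2).
For k = 157: 2(2*157 + 1) / (157 + 2) = 630/159 = 210/53.

210/53


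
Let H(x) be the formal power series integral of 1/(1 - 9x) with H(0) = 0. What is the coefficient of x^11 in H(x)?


1/(1 - 9x) = sum_{k>=0} 9^k x^k. Integrating termwise with H(0) = 0:
H(x) = sum_{k>=0} 9^k x^(k+1) / (k+1) = sum_{m>=1} 9^(m-1) x^m / m.
For m = 11: 9^10/11 = 3486784401/11 = 3486784401/11.

3486784401/11


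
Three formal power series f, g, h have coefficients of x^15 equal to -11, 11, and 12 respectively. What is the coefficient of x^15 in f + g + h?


Series addition is componentwise:
-11 + 11 + 12
= 12

12


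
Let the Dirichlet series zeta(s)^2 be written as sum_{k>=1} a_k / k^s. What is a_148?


The Dirichlet convolution of the constant function 1 with itself gives (1 * 1)(k) = sum_{d | k} 1 = d(k), the number of positive divisors of k.
Since zeta(s) = sum_{k>=1} 1/k^s, we have zeta(s)^2 = sum_{k>=1} d(k)/k^s, so a_k = d(k).
For k = 148: the divisors are 1, 2, 4, 37, 74, 148.
Count = 6.

6


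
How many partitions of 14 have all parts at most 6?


Using the generating function (1-x)^(-1)(1-x^2)^(-1)...(1-x^6)^(-1),
the coefficient of x^14 counts these restricted partitions.
Result = 90

90


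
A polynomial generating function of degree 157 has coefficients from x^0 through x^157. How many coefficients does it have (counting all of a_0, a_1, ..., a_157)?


A polynomial of degree 157 takes the form a_0 + a_1 x + ... + a_157 x^157.
The number of coefficients is 157 + 1 = 158.

158


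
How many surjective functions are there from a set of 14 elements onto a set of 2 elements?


By inclusion-exclusion on which target elements are missed, the number of surjections from an n-set onto a k-set is
surj(n, k) = sum_{j=0}^{k} (-1)^j C(k, j) (k - j)^n.
Equivalently surj(n, k) = k! * S(n, k), where S(n, k) is the Stirling number of the second kind.
For n = 14, k = 2:
S(14, 2) = 8191, so
surj = 2! * 8191 = 2 * 8191 = 16382.

16382


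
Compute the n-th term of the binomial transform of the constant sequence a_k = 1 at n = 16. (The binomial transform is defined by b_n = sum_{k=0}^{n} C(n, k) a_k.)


With a_k = 1 for all k, b_n = sum_{k=0}^{n} C(n, k) = 2^n by the binomial theorem.
For n = 16: 2^16 = 65536.

65536


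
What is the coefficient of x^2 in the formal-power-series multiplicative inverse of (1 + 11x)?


The inverse is 1/(1 + 11x). Apply the geometric identity 1/(1 - y) = sum_{k>=0} y^k with y = -11x:
1/(1 + 11x) = sum_{k>=0} (-11)^k x^k.
So the coefficient of x^2 is (-11)^2 = 121.

121


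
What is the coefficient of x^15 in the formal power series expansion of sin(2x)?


The Maclaurin series is sin(t) = sum_{k>=0} (-1)^k t^(2k+1) / (2k+1)!, so substituting t = 2x, only odd powers of x are nonzero, with coefficient of x^(2k+1) equal to (-1)^k 2^(2k+1) / (2k+1)!.
Write 15 = 2*7 + 1, giving the coefficient (-1)^7 * 2^15 / 15! = -32768/1307674368000 = -16/638512875.

-16/638512875


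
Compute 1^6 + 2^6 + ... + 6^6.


This power sum has a closed form given by Faulhaber's formula
sum_{k=1}^{m} k^p = (1 / (p + 1)) * sum_{j=0}^{p} C(p + 1, j) B_j m^(p + 1 - j),
but for small m direct computation is fastest:
1 + 64 + 729 + 4096 + 15625 + 46656 = 67171.

67171


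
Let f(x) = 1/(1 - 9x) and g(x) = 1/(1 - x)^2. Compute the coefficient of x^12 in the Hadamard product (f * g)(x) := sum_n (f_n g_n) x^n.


f has coefficients f_k = 9^k. For g = 1/(1 - x)^2 the coefficient is g_k = C(k + 1, 1) = k + 1. The Hadamard coefficient is (f * g)_k = 9^k * (k + 1).
For k = 12: 9^12 * 13 = 282429536481 * 13 = 3671583974253.

3671583974253


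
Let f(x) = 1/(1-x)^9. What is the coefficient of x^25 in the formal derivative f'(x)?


Differentiate: d/dx [ 1/(1-x)^r ] = r / (1-x)^(r+1).
Here r = 9, so f'(x) = 9 / (1-x)^10.
The expansion of 1/(1-x)^(r+1) has coefficient of x^n equal to C(n+r, r).
So the coefficient of x^25 in f'(x) is
9 * C(34, 9) = 9 * 52451256 = 472061304

472061304


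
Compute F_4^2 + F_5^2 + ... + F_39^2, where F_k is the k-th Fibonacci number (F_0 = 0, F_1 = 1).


There is a standard identity sum_{k=0}^{N} F_k^2 = F_N * F_{N+1} (proved inductively from the telescoping relation F_k^2 = F_k F_{k+1} - F_{k-1} F_k). Then
sum_{k=4}^{39} F_k^2 = F_39 F_40 - F_3 F_4.
Computing: F_39 = 63245986, F_40 = 102334155, F_3 = 2, F_4 = 3.
Sum = 63245986 * 102334155 - 2 * 3 = 6472224534451824.

6472224534451824


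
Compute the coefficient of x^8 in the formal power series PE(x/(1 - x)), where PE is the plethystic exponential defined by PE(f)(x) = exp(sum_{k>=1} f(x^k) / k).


For f(x) = x/(1 - x) we have
sum_{k>=1} f(x^k) / k = sum_{k>=1} (1/k) * x^k / (1 - x^k) = sum_{k, m >= 1} x^(k m) / k,
which after exponentiating simplifies to
PE(x/(1 - x)) = prod_{k>=1} 1 / (1 - x^k).
This is the generating function for the partition function p(n), so the coefficient of x^8 is p(8).
Computing p(8) by dynamic programming over parts 1, 2, ..., 8: p(8) = 22.

22


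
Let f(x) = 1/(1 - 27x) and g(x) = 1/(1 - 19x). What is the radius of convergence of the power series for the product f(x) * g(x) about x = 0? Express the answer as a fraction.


The radius of 1/(1 - 27x) is 1/27 (nearest singularity at x = 1/27), and the radius of 1/(1 - 19x) is 1/19.
The product f(x)*g(x) = 1/((1 - 27x)(1 - 19x)) has singularities at both 1/27 and 1/19, so its radius of convergence is the distance to the nearest one:
min(1/27, 1/19) = 1/27.

1/27


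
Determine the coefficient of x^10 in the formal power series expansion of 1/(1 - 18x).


The geometric series identity gives 1/(1 - c x) = sum_{k>=0} c^k x^k, so the coefficient of x^k is c^k.
Here c = 18 and k = 10.
Computing: 18^10 = 3570467226624

3570467226624


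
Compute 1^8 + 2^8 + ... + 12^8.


This power sum has a closed form given by Faulhaber's formula
sum_{k=1}^{m} k^p = (1 / (p + 1)) * sum_{j=0}^{p} C(p + 1, j) B_j m^(p + 1 - j),
but for small m direct computation is fastest:
1 + 256 + 6561 + 65536 + 390625 + 1679616 + 5764801 + 16777216 + 43046721 + 100000000 + 214358881 + 429981696 = 812071910.

812071910


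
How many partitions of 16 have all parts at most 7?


Using the generating function (1-x)^(-1)(1-x^2)^(-1)...(1-x^7)^(-1),
the coefficient of x^16 counts these restricted partitions.
Result = 164

164


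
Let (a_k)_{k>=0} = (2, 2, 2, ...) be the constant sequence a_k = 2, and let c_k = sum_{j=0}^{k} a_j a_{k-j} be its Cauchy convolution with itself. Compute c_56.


Since a_j = 2 for all j >= 0, the convolution sum becomes
c_k = sum_{j=0}^{k} 2 * 2 = 4 * (k + 1).
Equivalently, the generating function of (a_k) is 2/(1 - x) and its square is 4/(1 - x)^2 = sum_{k>=0} 4(k + 1) x^k.
For k = 56: 4 * 57 = 228.

228


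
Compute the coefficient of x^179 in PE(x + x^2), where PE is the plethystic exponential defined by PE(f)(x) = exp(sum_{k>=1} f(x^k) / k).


With f(x) = x + x^2, the exponent is sum_{k>=1} (x^k + x^(2k)) / k = -ln(1 - x) - ln(1 - x^2). Exponentiating:
PE(x + x^2) = 1 / ((1 - x)(1 - x^2)).
This is the generating function for partitions of n into parts of size 1 or 2. The number of 2's can be any j in 0..89, and the rest are 1's, so
[x^179] = floor(179/2) + 1 = 90.

90


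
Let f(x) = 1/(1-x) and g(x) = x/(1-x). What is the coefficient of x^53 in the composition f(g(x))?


First simplify the composition: f(g(x)) = 1/(1 - x/(1-x)) = (1-x)/((1-x) - x) = (1-x)/(1-2x).
Now extract the coefficient. Write (1-x)/(1-2x) = 1/(1-2x) - x/(1-2x).
The coefficient of x^n in 1/(1-2x) is 2^n, and in x/(1-2x) is 2^(n-1) (for n >= 1).
So the coefficient of x^53 is 2^53 - 2^52 = 9007199254740992 - 4503599627370496 = 4503599627370496.

4503599627370496


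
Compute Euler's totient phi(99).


phi(n) counts integers in [1, n] coprime to n. Using the multiplicative formula phi(n) = n * prod_{p | n} (1 - 1/p):
99 = 3^2 * 11, so
phi(99) = 99 * (1 - 1/3) * (1 - 1/11) = 60.

60


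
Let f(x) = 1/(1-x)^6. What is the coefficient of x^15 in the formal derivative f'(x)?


Differentiate: d/dx [ 1/(1-x)^r ] = r / (1-x)^(r+1).
Here r = 6, so f'(x) = 6 / (1-x)^7.
The expansion of 1/(1-x)^(r+1) has coefficient of x^n equal to C(n+r, r).
So the coefficient of x^15 in f'(x) is
6 * C(21, 6) = 6 * 54264 = 325584

325584


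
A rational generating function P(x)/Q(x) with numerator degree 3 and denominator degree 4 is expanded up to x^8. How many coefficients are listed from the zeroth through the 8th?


Expanding up to x^8 gives the coefficients for x^0, x^1, ..., x^8.
That is 8 + 1 = 9 coefficients in total.

9


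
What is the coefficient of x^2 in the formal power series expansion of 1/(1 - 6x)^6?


The general identity 1/(1 - c x)^r = sum_{k>=0} c^k C(k + r - 1, r - 1) x^k follows by substituting y = c x into 1/(1 - y)^r = sum_{k>=0} C(k + r - 1, r - 1) y^k.
For c = 6, r = 6, k = 2:
6^2 * C(7, 5) = 36 * 21 = 756.

756


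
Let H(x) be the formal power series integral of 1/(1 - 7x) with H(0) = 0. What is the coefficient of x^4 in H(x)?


1/(1 - 7x) = sum_{k>=0} 7^k x^k. Integrating termwise with H(0) = 0:
H(x) = sum_{k>=0} 7^k x^(k+1) / (k+1) = sum_{m>=1} 7^(m-1) x^m / m.
For m = 4: 7^3/4 = 343/4 = 343/4.

343/4


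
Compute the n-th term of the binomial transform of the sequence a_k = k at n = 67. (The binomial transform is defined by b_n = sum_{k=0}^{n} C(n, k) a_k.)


With a_k = k, b_n = sum_{k=0}^{n} C(n, k) k. Using k * C(n, k) = n * C(n-1, k-1) gives b_n = n * sum_{k>=1} C(n-1, k-1) = n * 2^(n-1).
For n = 67: 67 * 2^66 = 67 * 73786976294838206464 = 4943727411754159833088.

4943727411754159833088


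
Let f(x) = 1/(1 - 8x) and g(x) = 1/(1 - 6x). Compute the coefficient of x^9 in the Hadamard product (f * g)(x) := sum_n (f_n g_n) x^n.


f has coefficients f_k = 8^k and g has coefficients g_k = 6^k, so the Hadamard product has coefficient (f*g)_k = 8^k * 6^k = 48^k.
For k = 9: 48^9 = 1352605460594688.

1352605460594688


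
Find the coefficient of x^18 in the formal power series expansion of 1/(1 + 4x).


Write 1/(1 + c x) = 1/(1 - (-c) x) and apply the geometric-series identity
1/(1 - y) = sum_{k>=0} y^k to get 1/(1 + c x) = sum_{k>=0} (-c)^k x^k.
So the coefficient of x^k is (-c)^k = (-1)^k * c^k.
Here c = 4 and k = 18:
(-4)^18 = 1 * 68719476736 = 68719476736

68719476736


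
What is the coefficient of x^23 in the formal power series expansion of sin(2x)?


The Maclaurin series is sin(t) = sum_{k>=0} (-1)^k t^(2k+1) / (2k+1)!, so substituting t = 2x, only odd powers of x are nonzero, with coefficient of x^(2k+1) equal to (-1)^k 2^(2k+1) / (2k+1)!.
Write 23 = 2*11 + 1, giving the coefficient (-1)^11 * 2^23 / 23! = -8388608/25852016738884976640000 = -16/49308808782358125.

-16/49308808782358125


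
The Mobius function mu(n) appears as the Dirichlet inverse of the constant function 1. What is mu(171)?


171 has a squared prime factor, so mu(171) = 0.
Factorization reveals a repeated prime.

0


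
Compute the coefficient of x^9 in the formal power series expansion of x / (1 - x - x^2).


Let f(x) = sum_{k>=0} a_k x^k. Multiplying f(x) * (1 - x - x^2) = x and matching coefficients gives a_0 = 0, a_1 = 1, and a_k = a_{k-1} + a_{k-2} for k >= 2. These are the Fibonacci numbers F_k.
Iterating from F_0 = 0, F_1 = 1:
F_0=0, F_1=1, F_2=1, F_3=2, F_4=3, F_5=5, F_6=8, F_7=13, F_8=21, F_9=34
F_9 = 34.

34


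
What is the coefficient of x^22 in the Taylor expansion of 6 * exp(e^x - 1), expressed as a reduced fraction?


exp(e^x - 1) = sum_{k>=0} Bell_k x^k / k!, where Bell_k is the k-th Bell number.
So the coefficient of x^22 is 6 * Bell_22 / 22!.
Computing: Bell_22 = 4506715738447323 and 22! = 1124000727777607680000, giving
6 * 4506715738447323/1124000727777607680000 = 88366975263673/3673204992737280000.

88366975263673/3673204992737280000


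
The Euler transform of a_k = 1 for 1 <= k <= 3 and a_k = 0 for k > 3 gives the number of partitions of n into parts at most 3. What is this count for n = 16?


Partitions of 16 into parts at most 3:
Using generating function (1-x)^(-1)(1-x^2)^(-1)(1-x^3)^(-1),
the coefficient of x^16 = 30

30


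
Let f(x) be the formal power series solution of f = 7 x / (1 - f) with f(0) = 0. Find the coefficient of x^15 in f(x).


Apply Lagrange inversion: f = 7 x * phi(f) with phi(t) = 1/(1 - t), so
[x^n] f = 7^n * (1/n) [t^(n-1)] phi(t)^n = 7^n * (1/n) [t^(n-1)] (1 - t)^(-n) = 7^n * (1/n) C(2n - 2, n - 1) = 7^n * C_{n-1}.
For n = 15: C_14 = C(28, 14) / 15 = 40116600/15 = 2674440.
With the 7^15 = 4747561509943 factor, the coefficient is 4747561509943 * 2674440 = 12697068404651956920.

12697068404651956920


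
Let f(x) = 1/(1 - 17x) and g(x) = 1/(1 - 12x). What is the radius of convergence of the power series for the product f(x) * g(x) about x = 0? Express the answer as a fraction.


The radius of 1/(1 - 17x) is 1/17 (nearest singularity at x = 1/17), and the radius of 1/(1 - 12x) is 1/12.
The product f(x)*g(x) = 1/((1 - 17x)(1 - 12x)) has singularities at both 1/17 and 1/12, so its radius of convergence is the distance to the nearest one:
min(1/17, 1/12) = 1/17.

1/17


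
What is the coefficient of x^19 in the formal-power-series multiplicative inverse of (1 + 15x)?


The inverse is 1/(1 + 15x). Apply the geometric identity 1/(1 - y) = sum_{k>=0} y^k with y = -15x:
1/(1 + 15x) = sum_{k>=0} (-15)^k x^k.
So the coefficient of x^19 is (-15)^19 = -22168378200531005859375.

-22168378200531005859375


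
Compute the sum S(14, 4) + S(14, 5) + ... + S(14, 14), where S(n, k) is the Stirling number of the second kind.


By definition, S(n, k) counts partitions of an n-set into exactly k nonempty blocks.
Computing row n = 14 for k = 4..14:
S(14, k): 10391745, 40075035, 63436373, 49329280, 20912320, 5135130, 752752, 66066, 3367, 91, 1
Sum = 190102160.

190102160


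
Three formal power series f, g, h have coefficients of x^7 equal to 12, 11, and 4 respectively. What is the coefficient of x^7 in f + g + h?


Series addition is componentwise:
12 + 11 + 4
= 27

27


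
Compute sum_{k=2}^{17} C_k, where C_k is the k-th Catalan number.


C_2 through C_17: 2, 5, 14, 42, 132, 429, 1430, 4862, 16796, 58786, 208012, 742900, 2674440, 9694845, 35357670, 129644790
Sum = 2 + 5 + 14 + 42 + 132 + 429 + 1430 + 4862 + 16796 + 58786 + 208012 + 742900 + 2674440 + 9694845 + 35357670 + 129644790
= 178405155

178405155


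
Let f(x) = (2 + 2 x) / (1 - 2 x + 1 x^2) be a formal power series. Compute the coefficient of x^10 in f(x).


Write f(x) = sum_{k>=0} a_k x^k. Multiplying both sides by 1 - 2 x + 1 x^2 gives
(1 - 2 x + 1 x^2) sum_{k>=0} a_k x^k = 2 + 2 x.
Matching coefficients:
 x^0: a_0 = 2
 x^1: a_1 - 2 a_0 = 2  =>  a_1 = 2*2 + 2 = 6
 x^k (k >= 2): a_k = 2 a_{k-1} - 1 a_{k-2}.
Iterating: a_2 = 10, a_3 = 14, a_4 = 18, a_5 = 22, a_6 = 26, a_7 = 30, a_8 = 34, a_9 = 38, a_10 = 42.
So the coefficient of x^10 is 42.

42


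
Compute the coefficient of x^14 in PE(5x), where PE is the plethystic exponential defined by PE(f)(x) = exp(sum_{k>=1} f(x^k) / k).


With f(x) = 5x, the exponent is sum_{k>=1} 5 x^k / k = 5 * (-ln(1 - x)). Exponentiating:
PE(5x) = exp(-5 ln(1 - x)) = 1/(1 - x)^5.
By the negative binomial expansion, [x^n] 1/(1 - x)^5 = C(n + 4, 4).
For n = 14: C(18, 4) = 3060.

3060


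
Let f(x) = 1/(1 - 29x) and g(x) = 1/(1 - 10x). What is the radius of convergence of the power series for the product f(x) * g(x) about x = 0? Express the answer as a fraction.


The radius of 1/(1 - 29x) is 1/29 (nearest singularity at x = 1/29), and the radius of 1/(1 - 10x) is 1/10.
The product f(x)*g(x) = 1/((1 - 29x)(1 - 10x)) has singularities at both 1/29 and 1/10, so its radius of convergence is the distance to the nearest one:
min(1/29, 1/10) = 1/29.

1/29


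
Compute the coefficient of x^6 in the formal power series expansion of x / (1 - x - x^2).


Let f(x) = sum_{k>=0} a_k x^k. Multiplying f(x) * (1 - x - x^2) = x and matching coefficients gives a_0 = 0, a_1 = 1, and a_k = a_{k-1} + a_{k-2} for k >= 2. These are the Fibonacci numbers F_k.
Iterating from F_0 = 0, F_1 = 1:
F_0=0, F_1=1, F_2=1, F_3=2, F_4=3, F_5=5, F_6=8
F_6 = 8.

8


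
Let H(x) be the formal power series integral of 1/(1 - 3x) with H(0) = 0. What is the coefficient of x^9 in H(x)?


1/(1 - 3x) = sum_{k>=0} 3^k x^k. Integrating termwise with H(0) = 0:
H(x) = sum_{k>=0} 3^k x^(k+1) / (k+1) = sum_{m>=1} 3^(m-1) x^m / m.
For m = 9: 3^8/9 = 6561/9 = 729.

729


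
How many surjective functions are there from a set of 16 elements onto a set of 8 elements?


By inclusion-exclusion on which target elements are missed, the number of surjections from an n-set onto a k-set is
surj(n, k) = sum_{j=0}^{k} (-1)^j C(k, j) (k - j)^n.
Equivalently surj(n, k) = k! * S(n, k), where S(n, k) is the Stirling number of the second kind.
For n = 16, k = 8:
S(16, 8) = 2141764053, so
surj = 8! * 2141764053 = 40320 * 2141764053 = 86355926616960.

86355926616960


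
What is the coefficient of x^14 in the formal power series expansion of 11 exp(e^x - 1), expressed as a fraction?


exp(e^x - 1) is the exponential generating function for the Bell numbers Bell_k: exp(e^x - 1) = sum_{k>=0} Bell_k x^k / k!.
So the coefficient of x^14 in 11 exp(e^x - 1) is 11 Bell_14 / 14!.
Computing: Bell_14 = 190899322 and 14! = 87178291200, giving
11 * 190899322/87178291200 = 95449661/3962649600.

95449661/3962649600


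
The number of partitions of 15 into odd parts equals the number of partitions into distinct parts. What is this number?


Computing partitions of 15 into odd parts (1, 3, 5, ...):
Using the generating function prod_{k>=0} 1/(1-x^(2k+1)),
the count is 27

27


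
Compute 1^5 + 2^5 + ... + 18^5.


This power sum has a closed form given by Faulhaber's formula
sum_{k=1}^{m} k^p = (1 / (p + 1)) * sum_{j=0}^{p} C(p + 1, j) B_j m^(p + 1 - j),
but for small m direct computation is fastest:
1 + 32 + 243 + 1024 + 3125 + 7776 + 16807 + 32768 + 59049 + 100000 + 161051 + 248832 + 371293 + 537824 + 759375 + 1048576 + 1419857 + 1889568 = 6657201.

6657201


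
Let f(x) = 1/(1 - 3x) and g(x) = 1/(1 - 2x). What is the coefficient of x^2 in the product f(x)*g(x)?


The coefficient of x^n in f*g is the Cauchy product: sum_{k=0}^{n} a^k * b^(n-k).
With a=3, b=2, n=2:
sum_{k=0}^{2} 3^k * 2^(2-k)
= 19

19


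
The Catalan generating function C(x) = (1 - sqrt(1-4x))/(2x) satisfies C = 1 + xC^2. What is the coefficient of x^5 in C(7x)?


Substituting x -> 7x scales the n-th coefficient by 7^n, so [x^5] C(7x) = 7^5 * C_5.
C_5 = C(2*5, 5)/(6) = 252/6 = 42.
So 7^5 * 42 = 16807 * 42 = 705894.

705894


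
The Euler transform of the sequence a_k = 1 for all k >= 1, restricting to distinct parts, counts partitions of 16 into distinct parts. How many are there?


Partitions of 16 into distinct parts can be computed via generating function.
Product (1+x)(1+x^2)(1+x^3)...
The coefficient of x^16 = 32

32


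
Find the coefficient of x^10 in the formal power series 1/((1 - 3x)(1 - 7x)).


By partial fractions or Cauchy convolution:
The coefficient equals sum_{k=0}^{10} 3^k * 7^(10-k).
= 494287399

494287399


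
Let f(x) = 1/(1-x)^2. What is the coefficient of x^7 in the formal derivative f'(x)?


Differentiate: d/dx [ 1/(1-x)^r ] = r / (1-x)^(r+1).
Here r = 2, so f'(x) = 2 / (1-x)^3.
The expansion of 1/(1-x)^(r+1) has coefficient of x^n equal to C(n+r, r).
So the coefficient of x^7 in f'(x) is
2 * C(9, 2) = 2 * 36 = 72

72


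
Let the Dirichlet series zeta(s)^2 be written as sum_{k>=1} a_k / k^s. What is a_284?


The Dirichlet convolution of the constant function 1 with itself gives (1 * 1)(k) = sum_{d | k} 1 = d(k), the number of positive divisors of k.
Since zeta(s) = sum_{k>=1} 1/k^s, we have zeta(s)^2 = sum_{k>=1} d(k)/k^s, so a_k = d(k).
For k = 284: the divisors are 1, 2, 4, 71, 142, 284.
Count = 6.

6


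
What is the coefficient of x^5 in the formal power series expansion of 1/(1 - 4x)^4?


The general identity 1/(1 - c x)^r = sum_{k>=0} c^k C(k + r - 1, r - 1) x^k follows by substituting y = c x into 1/(1 - y)^r = sum_{k>=0} C(k + r - 1, r - 1) y^k.
For c = 4, r = 4, k = 5:
4^5 * C(8, 3) = 1024 * 56 = 57344.

57344


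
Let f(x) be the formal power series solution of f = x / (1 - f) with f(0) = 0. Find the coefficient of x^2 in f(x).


Apply Lagrange inversion: f = x * phi(f) with phi(t) = 1/(1 - t), so
[x^n] f = (1/n) [t^(n-1)] phi(t)^n = (1/n) [t^(n-1)] (1 - t)^(-n) = (1/n) C(2n - 2, n - 1) = C_{n-1}.
For n = 2: C_1 = C(2, 1) / 2 = 2/2 = 1 = 1.

1


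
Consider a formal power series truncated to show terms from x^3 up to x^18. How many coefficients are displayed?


From x^3 to x^18 inclusive, the count is 18 - 3 + 1 = 16.

16


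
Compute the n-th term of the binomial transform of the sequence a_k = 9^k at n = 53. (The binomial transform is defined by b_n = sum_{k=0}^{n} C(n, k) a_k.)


With a_k = 9^k, b_n = sum_{k=0}^{n} C(n, k) 9^k = (1 + 9)^n by the binomial theorem.
For n = 53: (1 + 9)^53 = 10^53 = 100000000000000000000000000000000000000000000000000000.

100000000000000000000000000000000000000000000000000000


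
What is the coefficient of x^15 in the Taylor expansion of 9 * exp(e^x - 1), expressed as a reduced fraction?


exp(e^x - 1) = sum_{k>=0} Bell_k x^k / k!, where Bell_k is the k-th Bell number.
So the coefficient of x^15 is 9 * Bell_15 / 15!.
Computing: Bell_15 = 1382958545 and 15! = 1307674368000, giving
9 * 1382958545/1307674368000 = 276591709/29059430400.

276591709/29059430400
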